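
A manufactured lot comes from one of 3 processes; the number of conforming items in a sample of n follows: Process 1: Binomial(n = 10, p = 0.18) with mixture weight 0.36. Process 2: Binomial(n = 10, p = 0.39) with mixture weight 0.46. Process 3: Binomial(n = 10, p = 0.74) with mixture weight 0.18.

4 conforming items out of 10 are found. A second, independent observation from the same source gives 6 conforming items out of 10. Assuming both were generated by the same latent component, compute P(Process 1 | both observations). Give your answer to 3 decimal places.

Posterior ∝ prior × likelihood, so P(k | x) ∝ π_k f_k(x); normalise over all components.
Since both observations come from the same component, the likelihood for component k is f_k(x₁)·f_k(x₂).
  L_1 = [0.0670181] × [0.00322931] = 0.000216422
  L_2 = [0.250298] × [0.102312] = 0.0256084
  L_3 = [0.019453] × [0.157581] = 0.00306541
Multiply by the mixture weights:
  π_1·L_1 = 0.36 × 0.000216422 = 7.79121e-05
  π_2·L_2 = 0.46 × 0.0256084 = 0.0117799
  π_3·L_3 = 0.18 × 0.00306541 = 0.000551775
Sum: 7.79121e-05 + 0.0117799 + 0.000551775 = 0.0124096
P(Process 1 | data) ≈ 0.006

0.006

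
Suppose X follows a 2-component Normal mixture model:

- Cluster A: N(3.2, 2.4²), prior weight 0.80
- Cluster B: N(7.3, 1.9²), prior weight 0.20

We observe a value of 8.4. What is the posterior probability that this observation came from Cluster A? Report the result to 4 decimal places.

By Bayes' theorem, P(k | x) = π_k f_k(x) / Σ_j π_j f_j(x).
Component likelihoods at x = 8.4:
  p_A = 0.0158969
  p_B = 0.177571
Prior × likelihood for each component:
  π_A·p_A = 0.80 × 0.0158969 = 0.0127175
  π_B·p_B = 0.20 × 0.177571 = 0.0355143
Denominator: 0.0127175 + 0.0355143 = 0.0482318
P(Cluster A | data) ≈ 0.2637

0.2637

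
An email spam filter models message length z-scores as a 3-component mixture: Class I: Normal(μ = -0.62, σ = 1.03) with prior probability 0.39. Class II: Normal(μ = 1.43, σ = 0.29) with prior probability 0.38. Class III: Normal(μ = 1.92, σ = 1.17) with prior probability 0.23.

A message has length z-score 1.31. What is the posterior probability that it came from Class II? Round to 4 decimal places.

Posterior ∝ prior × likelihood, so P(k | x) ∝ P(Z=k) f_k(x); normalise over all components.
Evaluate each component's likelihood at the observed value:
  p_I = 0.0669349
  p_II = 1.26279
  p_III = 0.297645
Multiply by the mixture weights:
  P(Z=I)·p_I = 0.39 × 0.0669349 = 0.0261046
  P(Z=II)·p_II = 0.38 × 1.26279 = 0.47986
  P(Z=III)·p_III = 0.23 × 0.297645 = 0.0684583
Normaliser: 0.0261046 + 0.47986 + 0.0684583 = 0.574423
Responsibility of Class II: 0.47986 / 0.574423 ≈ 0.8354

0.8354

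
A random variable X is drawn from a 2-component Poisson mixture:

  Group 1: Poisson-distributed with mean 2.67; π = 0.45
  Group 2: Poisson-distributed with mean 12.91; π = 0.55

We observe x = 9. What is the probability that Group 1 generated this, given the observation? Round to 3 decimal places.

0.016

Apply Bayes' rule: the posterior for each component is proportional to its prior times its likelihood at x.
Evaluate each component's likelihood at the observed value:
  L_1 = 0.00131605
  L_2 = 0.067894
Weight by the priors:
  w_1·L_1 = 0.45 × 0.00131605 = 0.000592222
  w_2·L_2 = 0.55 × 0.067894 = 0.0373417
Evidence: 0.000592222 + 0.0373417 = 0.0379339
P(Group 1 | the observation) = 0.000592222 / 0.0379339 ≈ 0.016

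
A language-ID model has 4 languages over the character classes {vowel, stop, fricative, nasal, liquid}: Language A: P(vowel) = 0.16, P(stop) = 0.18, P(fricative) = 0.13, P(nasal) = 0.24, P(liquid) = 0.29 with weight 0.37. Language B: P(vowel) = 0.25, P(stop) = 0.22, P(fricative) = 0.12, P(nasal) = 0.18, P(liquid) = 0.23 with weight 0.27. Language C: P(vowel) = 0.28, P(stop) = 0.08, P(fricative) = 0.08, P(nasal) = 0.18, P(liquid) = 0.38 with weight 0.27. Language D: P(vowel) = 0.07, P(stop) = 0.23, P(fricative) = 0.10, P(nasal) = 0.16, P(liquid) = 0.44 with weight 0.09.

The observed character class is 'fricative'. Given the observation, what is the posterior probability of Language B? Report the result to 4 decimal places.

Posterior ∝ prior × likelihood, so P(k | x) ∝ π_k f_k(x); normalise over all components.
Categorical probabilities:
  p_A = 0.13
  p_B = 0.12
  p_C = 0.08
  p_D = 0.1
Multiply by the mixture weights:
  π_A·p_A = 0.37 × 0.13 = 0.0481
  π_B·p_B = 0.27 × 0.12 = 0.0324
  π_C·p_C = 0.27 × 0.08 = 0.0216
  π_D·p_D = 0.09 × 0.1 = 0.009
Sum: 0.0481 + 0.0324 + 0.0216 + 0.009 = 0.1111
P(Language B | 'fricative') = 0.0324 / 0.1111 ≈ 0.2916

0.2916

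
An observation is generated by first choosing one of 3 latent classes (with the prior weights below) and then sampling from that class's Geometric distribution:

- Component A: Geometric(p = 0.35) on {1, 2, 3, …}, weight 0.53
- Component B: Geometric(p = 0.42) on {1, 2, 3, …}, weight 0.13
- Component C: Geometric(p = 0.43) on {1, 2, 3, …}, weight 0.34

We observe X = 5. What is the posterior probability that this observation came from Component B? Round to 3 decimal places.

The responsibility of component k is π_k f_k(x) divided by Σ_j π_j f_j(x).
Evaluate each component's likelihood at the observed value:
  f_A = 0.35·(1−0.35)^4 = 0.35·0.178506 = 0.0624772
  f_B = 0.42·(1−0.42)^4 = 0.42·0.113165 = 0.0475293
  f_C = 0.43·(1−0.43)^4 = 0.43·0.10556 = 0.0453908
Weight by the priors:
  π_A·f_A = 0.53 × 0.0624772 = 0.0331129
  π_B·f_B = 0.13 × 0.0475293 = 0.00617881
  π_C·f_C = 0.34 × 0.0453908 = 0.0154329
Sum: 0.0331129 + 0.00617881 + 0.0154329 = 0.0547246
P(Component B | x) ≈ 0.113

0.113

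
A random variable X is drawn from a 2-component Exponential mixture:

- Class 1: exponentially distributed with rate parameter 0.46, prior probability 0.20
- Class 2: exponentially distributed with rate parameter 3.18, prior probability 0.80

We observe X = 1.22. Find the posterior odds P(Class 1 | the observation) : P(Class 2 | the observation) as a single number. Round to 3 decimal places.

Only the two components matter; the odds are (π_i f_i(x)) / (π_j f_j(x)).
Component likelihoods at x = 1.22:
  L_1 = 0.262441
  L_2 = 0.0656959
Odds = (0.20/0.80) × (0.262441/0.0656959) = 0.25 × 3.99479 ≈ 0.999

0.999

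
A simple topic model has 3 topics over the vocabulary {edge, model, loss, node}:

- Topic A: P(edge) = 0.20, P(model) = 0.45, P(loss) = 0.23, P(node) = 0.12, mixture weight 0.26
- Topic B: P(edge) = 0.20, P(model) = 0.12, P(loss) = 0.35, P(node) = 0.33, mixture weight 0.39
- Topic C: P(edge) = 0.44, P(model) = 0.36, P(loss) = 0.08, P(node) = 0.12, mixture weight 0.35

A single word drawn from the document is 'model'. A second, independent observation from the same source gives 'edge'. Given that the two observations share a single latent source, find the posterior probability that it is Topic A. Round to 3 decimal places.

0.265

By Bayes' theorem, P(k | x) = π_k f_k(x) / Σ_j π_j f_j(x).
Since both observations come from the same component, the likelihood for component k is f_k(x₁)·f_k(x₂).
  f_A = [P(model | comp) = 0.45] × [0.2] = 0.09
  f_B = [P(model | comp) = 0.12] × [0.2] = 0.024
  f_C = [P(model | comp) = 0.36] × [0.44] = 0.1584
Prior × likelihood for each component:
  π_A·f_A = 0.26 × 0.09 = 0.0234
  π_B·f_B = 0.39 × 0.024 = 0.00936
  π_C·f_C = 0.35 × 0.1584 = 0.05544
Evidence: 0.0234 + 0.00936 + 0.05544 = 0.0882
Responsibility of Topic A: 0.0234 / 0.0882 ≈ 0.265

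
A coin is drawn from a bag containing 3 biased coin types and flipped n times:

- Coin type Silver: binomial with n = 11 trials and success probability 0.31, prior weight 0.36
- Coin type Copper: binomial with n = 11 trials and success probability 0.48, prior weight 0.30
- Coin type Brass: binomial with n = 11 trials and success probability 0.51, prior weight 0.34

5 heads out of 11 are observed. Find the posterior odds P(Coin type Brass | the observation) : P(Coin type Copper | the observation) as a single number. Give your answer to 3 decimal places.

Posterior odds = (π_i f_i(x)) / (π_j f_j(x)); the normalising sum cancels.
Evaluate each component's likelihood at the observed value:
  p_Silver = C(11,5)·0.31^5·0.69^6 = 462·0.00286292·0.107918 = 0.14274
  p_Copper = C(11,5)·0.48^5·0.52^6 = 462·0.0254804·0.0197706 = 0.232738
  p_Brass = C(11,5)·0.51^5·0.49^6 = 462·0.0345025·0.0138413 = 0.220632
Posterior odds = (π_Brass·p_Brass) / (π_Copper·p_Copper) = (0.34·0.220632) / (0.30·0.232738) = 0.075015 / 0.0698215 ≈ 1.074

1.074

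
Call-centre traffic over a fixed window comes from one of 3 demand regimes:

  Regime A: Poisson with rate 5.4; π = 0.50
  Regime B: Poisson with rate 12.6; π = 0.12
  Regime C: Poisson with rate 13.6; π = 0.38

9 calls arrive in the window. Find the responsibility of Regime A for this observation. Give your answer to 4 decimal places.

0.4508

Posterior ∝ prior × likelihood, so P(k | x) ∝ π_k f_k(x); normalise over all components.
Component likelihoods at x = 9 calls:
  f_A = e^(−5.4)·5.4^9/9! = 0.0485949
  f_B = e^(−12.6)·12.6^9/9! = 0.0743809
  f_C = e^(−13.6)·13.6^9/9! = 0.0544104
Multiply by the mixture weights:
  π_A·f_A = 0.50 × 0.0485949 = 0.0242974
  π_B·f_B = 0.12 × 0.0743809 = 0.00892571
  π_C·f_C = 0.38 × 0.0544104 = 0.020676
Sum: 0.0242974 + 0.00892571 + 0.020676 = 0.0538991
P(Regime A | data) = 0.0242974 / 0.0538991 ≈ 0.4508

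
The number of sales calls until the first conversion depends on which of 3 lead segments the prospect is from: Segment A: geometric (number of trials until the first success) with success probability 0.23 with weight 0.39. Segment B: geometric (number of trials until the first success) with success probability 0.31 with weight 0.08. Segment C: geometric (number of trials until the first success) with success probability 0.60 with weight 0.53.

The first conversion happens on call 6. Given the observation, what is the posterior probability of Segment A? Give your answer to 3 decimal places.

P(component k | x) = π_k·f_k(x) / marginal(x), where marginal(x) = Σ_j π_j·f_j(x).
Component likelihoods at x = 6:
  f_A = 0.23·(1−0.23)^5 = 0.23·0.270678 = 0.062256
  f_B = 0.31·(1−0.31)^5 = 0.31·0.156403 = 0.048485
  f_C = 0.60·(1−0.60)^5 = 0.60·0.01024 = 0.006144
Prior × likelihood for each component:
  π_A·f_A = 0.39 × 0.062256 = 0.0242799
  π_B·f_B = 0.08 × 0.048485 = 0.0038788
  π_C·f_C = 0.53 × 0.006144 = 0.00325632
Denominator: 0.0242799 + 0.0038788 + 0.00325632 = 0.031415
Responsibility of Segment A: 0.0242799 / 0.031415 ≈ 0.773

0.773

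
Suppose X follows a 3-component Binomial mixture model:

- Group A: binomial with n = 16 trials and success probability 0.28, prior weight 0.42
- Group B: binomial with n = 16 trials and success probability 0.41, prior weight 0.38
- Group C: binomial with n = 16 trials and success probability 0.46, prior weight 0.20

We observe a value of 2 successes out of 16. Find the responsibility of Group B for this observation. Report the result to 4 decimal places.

0.1045

P(component k | x) = π_k·f_k(x) / marginal(x), where marginal(x) = Σ_j π_j·f_j(x).
Component likelihoods at x = 2 successes out of 16:
  p_A = 0.0946569
  p_B = 0.0124933
  p_C = 0.00455208
Prior × likelihood for each component:
  π_A·p_A = 0.42 × 0.0946569 = 0.0397559
  π_B·p_B = 0.38 × 0.0124933 = 0.00474745
  π_C·p_C = 0.20 × 0.00455208 = 0.000910415
Marginal: 0.0397559 + 0.00474745 + 0.000910415 = 0.0454138
P(Group B | 2 successes out of 16) ≈ 0.1045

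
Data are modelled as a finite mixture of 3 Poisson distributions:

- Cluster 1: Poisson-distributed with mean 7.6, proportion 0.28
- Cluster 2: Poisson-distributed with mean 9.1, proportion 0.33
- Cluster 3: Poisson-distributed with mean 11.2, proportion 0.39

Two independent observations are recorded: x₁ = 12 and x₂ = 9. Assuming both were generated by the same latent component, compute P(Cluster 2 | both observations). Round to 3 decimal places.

The responsibility of component k is π_k f_k(x) divided by Σ_j π_j f_j(x).
Since both observations come from the same component, the likelihood for component k is f_k(x₁)·f_k(x₂).
  f_1 = [0.0387961] × [0.11666] = 0.00452595
  f_2 = [0.0751761] × [0.131683] = 0.00989942
  f_3 = [0.11122] × [0.104496] = 0.011622
Weight by the priors:
  π_1·f_1 = 0.28 × 0.00452595 = 0.00126726
  π_2·f_2 = 0.33 × 0.00989942 = 0.00326681
  π_3·f_3 = 0.39 × 0.011622 = 0.00453259
Evidence: 0.00126726 + 0.00326681 + 0.00453259 = 0.00906667
Responsibility of Cluster 2: 0.00326681 / 0.00906667 ≈ 0.360

0.360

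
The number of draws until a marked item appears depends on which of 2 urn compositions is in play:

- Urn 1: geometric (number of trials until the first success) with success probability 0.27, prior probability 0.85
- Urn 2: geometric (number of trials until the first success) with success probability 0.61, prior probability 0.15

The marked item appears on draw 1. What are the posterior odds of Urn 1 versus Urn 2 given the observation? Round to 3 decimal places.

Posterior odds = (π_i f_i(x)) / (π_j f_j(x)); the normalising sum cancels.
Geometric probabilities:
  p_1 = 0.27
  p_2 = 0.61
Posterior odds = (π_1·p_1) / (π_2·p_2) = (0.85·0.27) / (0.15·0.61) = 0.2295 / 0.0915 ≈ 2.508

2.508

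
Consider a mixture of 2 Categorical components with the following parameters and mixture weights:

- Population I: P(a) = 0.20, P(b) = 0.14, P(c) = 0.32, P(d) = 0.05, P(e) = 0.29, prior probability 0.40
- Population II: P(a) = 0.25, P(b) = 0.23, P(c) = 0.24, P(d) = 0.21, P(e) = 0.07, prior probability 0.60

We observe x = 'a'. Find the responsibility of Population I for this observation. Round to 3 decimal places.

0.348

P(component k | x) = w_k·f_k(x) / marginal(x), where marginal(x) = Σ_j w_j·f_j(x).
Component likelihoods at x = 'a':
  p_I = P(a | comp) = 0.20
  p_II = P(a | comp) = 0.25
Unnormalised posteriors:
  w_I·p_I = 0.40 × 0.2 = 0.08
  w_II·p_II = 0.60 × 0.25 = 0.15
Denominator: 0.08 + 0.15 = 0.23
P(Population I | the observation) ≈ 0.348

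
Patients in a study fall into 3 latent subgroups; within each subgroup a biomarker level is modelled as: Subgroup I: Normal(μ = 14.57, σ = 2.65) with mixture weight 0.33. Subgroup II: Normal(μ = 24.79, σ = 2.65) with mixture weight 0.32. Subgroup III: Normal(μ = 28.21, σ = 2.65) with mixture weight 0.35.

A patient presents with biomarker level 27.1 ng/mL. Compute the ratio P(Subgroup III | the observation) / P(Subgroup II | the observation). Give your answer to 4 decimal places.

Only the two components matter; the odds are (π_i f_i(x)) / (π_j f_j(x)).
Component likelihoods at x = 27.1 ng/mL:
  p_I = (1/(2.65·√(2π)))·exp(−(27.1−14.57)²/(2·2.65²)) = 0.150544·exp(-11.17842) = 2.10348e-06
  p_II = (1/(2.65·√(2π)))·exp(−(27.1−24.79)²/(2·2.65²)) = 0.150544·exp(-0.37993) = 0.102959
  p_III = (1/(2.65·√(2π)))·exp(−(27.1−28.21)²/(2·2.65²)) = 0.150544·exp(-0.08773) = 0.1379
0.0482652 / 0.0329468 ≈ 1.4649

1.4649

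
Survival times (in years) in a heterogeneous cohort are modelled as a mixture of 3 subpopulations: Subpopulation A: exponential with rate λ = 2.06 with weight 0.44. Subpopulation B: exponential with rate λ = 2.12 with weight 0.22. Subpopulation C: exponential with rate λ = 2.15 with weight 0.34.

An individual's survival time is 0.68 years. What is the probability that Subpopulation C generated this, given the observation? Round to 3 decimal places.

0.337

P(component k | x) = π_k·f_k(x) / marginal(x), where marginal(x) = Σ_j π_j·f_j(x).
Evaluate each component's likelihood at the observed value:
  p_A = 2.06·e^(−2.06·0.68) = 2.06·e^(−1.4008) = 0.507584
  p_B = 2.12·e^(−2.12·0.68) = 2.12·e^(−1.4416) = 0.501484
  p_C = 2.15·e^(−2.15·0.68) = 2.15·e^(−1.4620) = 0.49831
Prior × likelihood for each component:
  π_A·p_A = 0.44 × 0.507584 = 0.223337
  π_B·p_B = 0.22 × 0.501484 = 0.110326
  π_C·p_C = 0.34 × 0.49831 = 0.169426
Denominator: 0.223337 + 0.110326 + 0.169426 = 0.503089
P(Subpopulation C | data) = 0.169426 / 0.503089 ≈ 0.337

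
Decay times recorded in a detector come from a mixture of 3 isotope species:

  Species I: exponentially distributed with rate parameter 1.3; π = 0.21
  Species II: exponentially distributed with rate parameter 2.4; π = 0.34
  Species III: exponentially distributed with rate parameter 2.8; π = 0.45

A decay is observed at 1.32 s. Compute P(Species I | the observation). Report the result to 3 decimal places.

By Bayes' theorem, P(k | x) = P(Z=k) f_k(x) / Σ_j P(Z=j) f_j(x).
Component likelihoods at x = 1.32 s:
  f_I = 1.3·e^(−1.3·1.32) = 1.3·e^(−1.7160) = 0.233719
  f_II = 2.4·e^(−2.4·1.32) = 2.4·e^(−3.1680) = 0.10101
  f_III = 2.8·e^(−2.8·1.32) = 2.8·e^(−3.6960) = 0.0695033
Weight by the priors:
  P(Z=I)·f_I = 0.21 × 0.233719 = 0.049081
  P(Z=II)·f_II = 0.34 × 0.10101 = 0.0343436
  P(Z=III)·f_III = 0.45 × 0.0695033 = 0.0312765
Denominator: 0.049081 + 0.0343436 + 0.0312765 = 0.114701
P(Species I | the observation) = 0.049081 / 0.114701 ≈ 0.428

0.428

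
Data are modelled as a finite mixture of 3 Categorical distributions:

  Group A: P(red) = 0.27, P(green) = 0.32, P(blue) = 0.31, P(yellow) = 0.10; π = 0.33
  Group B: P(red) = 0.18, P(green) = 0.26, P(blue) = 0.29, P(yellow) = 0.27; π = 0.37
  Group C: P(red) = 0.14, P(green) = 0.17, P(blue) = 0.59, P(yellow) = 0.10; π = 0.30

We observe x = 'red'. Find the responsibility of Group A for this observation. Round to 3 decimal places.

P(component k | x) = π_k·f_k(x) / marginal(x), where marginal(x) = Σ_j π_j·f_j(x).
Categorical probabilities:
  f_A = 0.27
  f_B = 0.18
  f_C = 0.14
Multiply by the mixture weights:
  π_A·f_A = 0.33 × 0.27 = 0.0891
  π_B·f_B = 0.37 × 0.18 = 0.0666
  π_C·f_C = 0.30 × 0.14 = 0.042
Normaliser: 0.0891 + 0.0666 + 0.042 = 0.1977
So the posterior for Group A is 0.0891 / 0.1977 ≈ 0.451.

0.451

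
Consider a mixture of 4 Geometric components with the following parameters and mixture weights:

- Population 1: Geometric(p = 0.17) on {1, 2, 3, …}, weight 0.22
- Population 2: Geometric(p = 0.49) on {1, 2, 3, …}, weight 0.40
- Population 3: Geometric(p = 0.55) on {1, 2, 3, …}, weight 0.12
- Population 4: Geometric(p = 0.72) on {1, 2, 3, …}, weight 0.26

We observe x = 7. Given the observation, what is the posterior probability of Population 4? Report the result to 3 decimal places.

Apply Bayes' rule: the posterior for each component is proportional to its prior times its likelihood at x.
Evaluate each component's likelihood at the observed value:
  p_1 = 0.17·(1−0.17)^6 = 0.17·0.32694 = 0.0555799
  p_2 = 0.49·(1−0.49)^6 = 0.49·0.0175963 = 0.00862218
  p_3 = 0.55·(1−0.55)^6 = 0.55·0.00830377 = 0.00456707
  p_4 = 0.72·(1−0.72)^6 = 0.72·0.00048189 = 0.000346961
Weight by the priors:
  P(Z=1)·p_1 = 0.22 × 0.0555799 = 0.0122276
  P(Z=2)·p_2 = 0.40 × 0.00862218 = 0.00344887
  P(Z=3)·p_3 = 0.12 × 0.00456707 = 0.000548049
  P(Z=4)·p_4 = 0.26 × 0.000346961 = 9.02099e-05
Marginal: 0.0122276 + 0.00344887 + 0.000548049 + 9.02099e-05 = 0.0163147
Responsibility of Population 4: 9.02099e-05 / 0.0163147 ≈ 0.006

0.006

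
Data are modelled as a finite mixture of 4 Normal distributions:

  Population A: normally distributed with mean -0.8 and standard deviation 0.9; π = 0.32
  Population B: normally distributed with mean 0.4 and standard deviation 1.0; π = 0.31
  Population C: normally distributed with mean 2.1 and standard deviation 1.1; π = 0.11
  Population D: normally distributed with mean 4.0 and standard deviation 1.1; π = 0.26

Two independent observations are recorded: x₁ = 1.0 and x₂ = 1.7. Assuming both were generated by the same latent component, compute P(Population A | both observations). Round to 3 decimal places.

0.007

P(component k | x) = P(Z=k)·f_k(x) / marginal(x), where marginal(x) = Σ_j P(Z=j)·f_j(x).
Since both observations come from the same component, the likelihood for component k is f_k(x₁)·f_k(x₂).
  p_A = [0.05999] × [0.00935726] = 0.000561342
  p_B = [0.333225] × [0.171369] = 0.0571042
  p_C = [0.219973] × [0.339472] = 0.0746748
  p_D = [0.00879777] × [0.0407541] = 0.000358545
Unnormalised posteriors:
  P(Z=A)·p_A = 0.32 × 0.000561342 = 0.000179629
  P(Z=B)·p_B = 0.31 × 0.0571042 = 0.0177023
  P(Z=C)·p_C = 0.11 × 0.0746748 = 0.00821422
  P(Z=D)·p_D = 0.26 × 0.000358545 = 9.32217e-05
Sum: 0.000179629 + 0.0177023 + 0.00821422 + 9.32217e-05 = 0.0261894
So the posterior for Population A is 0.000179629 / 0.0261894 ≈ 0.007.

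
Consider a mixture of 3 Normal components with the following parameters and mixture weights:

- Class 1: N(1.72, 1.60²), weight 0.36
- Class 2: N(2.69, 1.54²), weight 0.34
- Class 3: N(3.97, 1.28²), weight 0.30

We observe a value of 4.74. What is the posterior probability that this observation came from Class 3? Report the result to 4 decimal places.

0.6027

Posterior ∝ prior × likelihood, so P(k | x) ∝ π_k f_k(x); normalise over all components.
Evaluate each component's likelihood at the observed value:
  f_1 = 0.0419922
  f_2 = 0.106808
  f_3 = 0.260087
Unnormalised posteriors:
  π_1·f_1 = 0.36 × 0.0419922 = 0.0151172
  π_2·f_2 = 0.34 × 0.106808 = 0.0363146
  π_3·f_3 = 0.30 × 0.260087 = 0.0780262
Normaliser: 0.0151172 + 0.0363146 + 0.0780262 = 0.129458
So the posterior for Class 3 is 0.0780262 / 0.129458 ≈ 0.6027.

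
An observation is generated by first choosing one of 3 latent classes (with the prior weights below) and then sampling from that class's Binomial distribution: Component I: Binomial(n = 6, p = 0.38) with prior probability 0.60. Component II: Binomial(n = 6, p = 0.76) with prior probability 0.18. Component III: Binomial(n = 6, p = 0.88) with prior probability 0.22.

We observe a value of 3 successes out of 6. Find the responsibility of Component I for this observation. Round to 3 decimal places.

0.853

P(component k | x) = π_k·f_k(x) / marginal(x), where marginal(x) = Σ_j π_j·f_j(x).
Evaluate each component's likelihood at the observed value:
  f_I = C(6,3)·0.38^3·0.62^3 = 20·0.054872·0.238328 = 0.261551
  f_II = C(6,3)·0.76^3·0.24^3 = 20·0.438976·0.013824 = 0.121368
  f_III = C(6,3)·0.88^3·0.12^3 = 20·0.681472·0.001728 = 0.0235517
Weight by the priors:
  π_I·f_I = 0.60 × 0.261551 = 0.15693
  π_II·f_II = 0.18 × 0.121368 = 0.0218463
  π_III·f_III = 0.22 × 0.0235517 = 0.00518137
Marginal: 0.15693 + 0.0218463 + 0.00518137 = 0.183958
P(Component I | x) ≈ 0.853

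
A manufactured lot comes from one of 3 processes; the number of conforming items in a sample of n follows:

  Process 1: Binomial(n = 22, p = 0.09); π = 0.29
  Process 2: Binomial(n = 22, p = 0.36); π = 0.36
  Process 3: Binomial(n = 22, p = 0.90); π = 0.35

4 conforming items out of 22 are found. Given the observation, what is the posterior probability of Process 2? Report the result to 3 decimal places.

0.360

Posterior ∝ prior × likelihood, so P(k | x) ∝ w_k f_k(x); normalise over all components.
Evaluate each component's likelihood at the observed value:
  f_1 = C(22,4)·0.09^4·0.91^18 = 7315·6.561e-05·0.183124 = 0.087888
  f_2 = C(22,4)·0.36^4·0.64^18 = 7315·0.0167962·0.000324519 = 0.0398716
  f_3 = C(22,4)·0.90^4·0.10^18 = 7315·0.6561·1e-18 = 4.79937e-15
Prior × likelihood for each component:
  w_1·f_1 = 0.29 × 0.087888 = 0.0254875
  w_2·f_2 = 0.36 × 0.0398716 = 0.0143538
  w_3·f_3 = 0.35 × 4.79937e-15 = 1.67978e-15
Evidence: 0.0254875 + 0.0143538 + 1.67978e-15 = 0.0398413
P(Process 2 | data) ≈ 0.360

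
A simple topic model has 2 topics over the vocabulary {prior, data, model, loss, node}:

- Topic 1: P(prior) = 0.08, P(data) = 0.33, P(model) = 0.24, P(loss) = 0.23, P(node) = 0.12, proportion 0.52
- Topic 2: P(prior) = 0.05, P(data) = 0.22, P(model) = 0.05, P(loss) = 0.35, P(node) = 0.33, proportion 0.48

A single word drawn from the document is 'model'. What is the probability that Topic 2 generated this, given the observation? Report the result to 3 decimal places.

Posterior ∝ prior × likelihood, so P(k | x) ∝ w_k f_k(x); normalise over all components.
Categorical probabilities:
  L_1 = 0.24
  L_2 = 0.05
Prior × likelihood for each component:
  w_1·L_1 = 0.52 × 0.24 = 0.1248
  w_2·L_2 = 0.48 × 0.05 = 0.024
Normaliser: 0.1248 + 0.024 = 0.1488
P(Topic 2 | data) ≈ 0.161

0.161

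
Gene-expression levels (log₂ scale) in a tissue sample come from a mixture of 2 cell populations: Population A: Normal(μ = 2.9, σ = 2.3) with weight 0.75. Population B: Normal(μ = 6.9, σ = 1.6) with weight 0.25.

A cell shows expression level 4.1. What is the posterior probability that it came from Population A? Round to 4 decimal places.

Apply Bayes' rule: the posterior for each component is proportional to its prior times its likelihood at x.
Component likelihoods at x = 4.1:
  L_A = (1/(2.3·√(2π)))·exp(−(4.1−2.9)²/(2·2.3²)) = 0.173453·exp(-0.13611) = 0.151381
  L_B = (1/(1.6·√(2π)))·exp(−(4.1−6.9)²/(2·1.6²)) = 0.249339·exp(-1.53125) = 0.0539233
Multiply by the mixture weights:
  P(Z=A)·L_A = 0.75 × 0.151381 = 0.113536
  P(Z=B)·L_B = 0.25 × 0.0539233 = 0.0134808
Marginal: 0.113536 + 0.0134808 = 0.127017
Responsibility of Population A: 0.113536 / 0.127017 ≈ 0.8939

0.8939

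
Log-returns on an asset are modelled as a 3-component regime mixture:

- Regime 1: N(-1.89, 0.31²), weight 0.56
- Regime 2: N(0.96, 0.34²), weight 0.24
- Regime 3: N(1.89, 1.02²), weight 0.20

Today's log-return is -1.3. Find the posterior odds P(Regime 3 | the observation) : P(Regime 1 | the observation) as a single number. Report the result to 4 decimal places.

Only the two components matter; the odds are (π_i f_i(x)) / (π_j f_j(x)).
Component likelihoods at x = -1.3:
  f_1 = (1/(0.31·√(2π)))·exp(−(-1.3−-1.89)²/(2·0.31²)) = 1.286911·exp(-1.81113) = 0.210369
  f_2 = (1/(0.34·√(2π)))·exp(−(-1.3−0.96)²/(2·0.34²)) = 1.173360·exp(-22.09170) = 2.98627e-10
  f_3 = (1/(1.02·√(2π)))·exp(−(-1.3−1.89)²/(2·1.02²)) = 0.391120·exp(-4.89047) = 0.00294038
Posterior odds = (π_3·f_3) / (π_1·f_1) = (0.20·0.00294038) / (0.56·0.210369) = 0.000588076 / 0.117807 ≈ 0.0050

0.0050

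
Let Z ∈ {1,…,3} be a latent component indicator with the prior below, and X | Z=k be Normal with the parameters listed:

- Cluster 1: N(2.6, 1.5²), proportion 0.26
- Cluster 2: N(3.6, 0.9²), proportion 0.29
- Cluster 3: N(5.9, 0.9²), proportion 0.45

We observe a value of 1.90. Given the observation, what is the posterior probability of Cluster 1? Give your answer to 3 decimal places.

By Bayes' theorem, P(k | x) = π_k f_k(x) / Σ_j π_j f_j(x).
Normal densities:
  f_1 = (1/(1.5·√(2π)))·exp(−(1.90−2.6)²/(2·1.5²)) = 0.265962·exp(-0.10889) = 0.238522
  f_2 = (1/(0.9·√(2π)))·exp(−(1.90−3.6)²/(2·0.9²)) = 0.443269·exp(-1.78395) = 0.0744574
  f_3 = (1/(0.9·√(2π)))·exp(−(1.90−5.9)²/(2·0.9²)) = 0.443269·exp(-9.87654) = 2.27688e-05
Prior × likelihood for each component:
  π_1·f_1 = 0.26 × 0.238522 = 0.0620158
  π_2·f_2 = 0.29 × 0.0744574 = 0.0215926
  π_3·f_3 = 0.45 × 2.27688e-05 = 1.02459e-05
Sum: 0.0620158 + 0.0215926 + 1.02459e-05 = 0.0836187
Responsibility of Cluster 1: 0.0620158 / 0.0836187 ≈ 0.742

0.742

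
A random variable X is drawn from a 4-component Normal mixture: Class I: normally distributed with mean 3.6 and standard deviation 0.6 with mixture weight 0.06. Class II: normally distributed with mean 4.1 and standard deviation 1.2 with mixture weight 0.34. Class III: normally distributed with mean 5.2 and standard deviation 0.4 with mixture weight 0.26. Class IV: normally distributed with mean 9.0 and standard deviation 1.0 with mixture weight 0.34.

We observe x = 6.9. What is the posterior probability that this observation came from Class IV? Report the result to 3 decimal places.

The responsibility of component k is π_k f_k(x) divided by Σ_j π_j f_j(x).
Normal densities:
  p_I = 1.79496e-07
  p_II = 0.0218516
  p_III = 0.000119297
  p_IV = 0.0439836
Unnormalised posteriors:
  π_I·p_I = 0.06 × 1.79496e-07 = 1.07698e-08
  π_II·p_II = 0.34 × 0.0218516 = 0.00742954
  π_III·p_III = 0.26 × 0.000119297 = 3.10171e-05
  π_IV·p_IV = 0.34 × 0.0439836 = 0.0149544
Sum: 1.07698e-08 + 0.00742954 + 3.10171e-05 + 0.0149544 = 0.022415
P(Class IV | x) ≈ 0.667

0.667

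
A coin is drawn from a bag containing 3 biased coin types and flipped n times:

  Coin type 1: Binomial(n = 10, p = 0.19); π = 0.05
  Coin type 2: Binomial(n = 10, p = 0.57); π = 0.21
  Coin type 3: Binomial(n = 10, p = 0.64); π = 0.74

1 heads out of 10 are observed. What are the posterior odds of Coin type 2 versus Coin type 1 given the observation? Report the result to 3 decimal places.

Since P(k|x) ∝ P(Z=k) f_k(x), the posterior odds are P(Z=i) f_i(x) / (P(Z=j) f_j(x)).
Binomial probabilities:
  L_1 = 0.28518
  L_2 = 0.00286478
  L_3 = 0.000649984
0.000601603 / 0.014259 ≈ 0.042

0.042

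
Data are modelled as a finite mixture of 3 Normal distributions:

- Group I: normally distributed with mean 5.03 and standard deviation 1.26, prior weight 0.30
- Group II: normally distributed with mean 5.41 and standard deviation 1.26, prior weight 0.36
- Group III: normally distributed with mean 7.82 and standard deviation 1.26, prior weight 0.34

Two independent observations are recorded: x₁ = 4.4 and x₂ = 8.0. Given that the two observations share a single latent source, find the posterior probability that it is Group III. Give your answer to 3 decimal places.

0.150

The responsibility of component k is P(Z=k) f_k(x) divided by Σ_j P(Z=j) f_j(x).
Since both observations come from the same component, the likelihood for component k is f_k(x₁)·f_k(x₂).
  f_I = [0.279417] × [0.0196808] = 0.00549915
  f_II = [0.229622] × [0.0382847] = 0.00879101
  f_III = [0.00795684] × [0.313406] = 0.00249372
Prior × likelihood for each component:
  P(Z=I)·f_I = 0.30 × 0.00549915 = 0.00164975
  P(Z=II)·f_II = 0.36 × 0.00879101 = 0.00316476
  P(Z=III)·f_III = 0.34 × 0.00249372 = 0.000847866
Denominator: 0.00164975 + 0.00316476 + 0.000847866 = 0.00566237
Responsibility of Group III: 0.000847866 / 0.00566237 ≈ 0.150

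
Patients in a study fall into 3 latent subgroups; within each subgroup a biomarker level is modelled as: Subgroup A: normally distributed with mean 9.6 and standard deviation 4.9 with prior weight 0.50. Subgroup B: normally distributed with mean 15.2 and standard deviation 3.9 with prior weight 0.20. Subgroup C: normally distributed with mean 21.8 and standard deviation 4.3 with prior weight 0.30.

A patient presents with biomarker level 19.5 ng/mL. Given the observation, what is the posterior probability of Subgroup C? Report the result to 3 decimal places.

Apply Bayes' rule: the posterior for each component is proportional to its prior times its likelihood at x.
Normal densities:
  p_A = 0.0105757
  p_B = 0.055702
  p_C = 0.080411
Weight by the priors:
  π_A·p_A = 0.50 × 0.0105757 = 0.00528784
  π_B·p_B = 0.20 × 0.055702 = 0.0111404
  π_C·p_C = 0.30 × 0.080411 = 0.0241233
Normaliser: 0.00528784 + 0.0111404 + 0.0241233 = 0.0405516
P(Subgroup C | x) = 0.0241233 / 0.0405516 ≈ 0.595

0.595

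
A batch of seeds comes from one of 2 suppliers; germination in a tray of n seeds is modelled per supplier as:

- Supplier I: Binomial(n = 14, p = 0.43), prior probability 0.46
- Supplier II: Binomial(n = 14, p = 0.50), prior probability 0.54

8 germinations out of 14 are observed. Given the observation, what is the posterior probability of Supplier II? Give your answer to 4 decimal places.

0.6412

By Bayes' theorem, P(k | x) = P(Z=k) f_k(x) / Σ_j P(Z=j) f_j(x).
Binomial probabilities:
  L_I = 0.120379
  L_II = 0.183289
Weight by the priors:
  P(Z=I)·L_I = 0.46 × 0.120379 = 0.0553745
  P(Z=II)·L_II = 0.54 × 0.183289 = 0.0989758
Sum: 0.0553745 + 0.0989758 = 0.15435
Responsibility of Supplier II: 0.0989758 / 0.15435 ≈ 0.6412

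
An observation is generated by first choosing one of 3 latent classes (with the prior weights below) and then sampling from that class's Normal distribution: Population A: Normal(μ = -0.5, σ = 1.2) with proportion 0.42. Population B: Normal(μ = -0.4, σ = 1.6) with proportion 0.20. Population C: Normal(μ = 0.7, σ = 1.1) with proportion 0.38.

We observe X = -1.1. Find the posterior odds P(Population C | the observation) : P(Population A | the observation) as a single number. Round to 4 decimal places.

Since P(k|x) ∝ π_k f_k(x), the posterior odds are π_i f_i(x) / (π_j f_j(x)).
Evaluate each component's likelihood at the observed value:
  p_A = (1/(1.2·√(2π)))·exp(−(-1.1−-0.5)²/(2·1.2²)) = 0.332452·exp(-0.12500) = 0.293388
  p_B = (1/(1.6·√(2π)))·exp(−(-1.1−-0.4)²/(2·1.6²)) = 0.249339·exp(-0.09570) = 0.226583
  p_C = (1/(1.1·√(2π)))·exp(−(-1.1−0.7)²/(2·1.1²)) = 0.362675·exp(-1.33884) = 0.0950748
Posterior odds = (π_C·p_C) / (π_A·p_A) = (0.38·0.0950748) / (0.42·0.293388) = 0.0361284 / 0.123223 ≈ 0.2932

0.2932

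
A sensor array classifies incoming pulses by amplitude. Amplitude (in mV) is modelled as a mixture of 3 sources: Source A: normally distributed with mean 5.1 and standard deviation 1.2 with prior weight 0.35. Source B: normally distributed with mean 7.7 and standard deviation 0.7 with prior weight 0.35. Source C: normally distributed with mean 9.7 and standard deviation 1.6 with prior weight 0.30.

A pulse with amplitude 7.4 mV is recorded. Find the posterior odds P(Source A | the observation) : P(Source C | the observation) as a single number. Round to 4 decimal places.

Since P(k|x) ∝ π_k f_k(x), the posterior odds are π_i f_i(x) / (π_j f_j(x)).
Component likelihoods at x = 7.4 mV:
  f_A = (1/(1.2·√(2π)))·exp(−(7.4−5.1)²/(2·1.2²)) = 0.332452·exp(-1.83681) = 0.0529681
  f_B = (1/(0.7·√(2π)))·exp(−(7.4−7.7)²/(2·0.7²)) = 0.569918·exp(-0.09184) = 0.51991
  f_C = (1/(1.6·√(2π)))·exp(−(7.4−9.7)²/(2·1.6²)) = 0.249339·exp(-1.03320) = 0.0887311
0.0185388 / 0.0266193 ≈ 0.6964

0.6964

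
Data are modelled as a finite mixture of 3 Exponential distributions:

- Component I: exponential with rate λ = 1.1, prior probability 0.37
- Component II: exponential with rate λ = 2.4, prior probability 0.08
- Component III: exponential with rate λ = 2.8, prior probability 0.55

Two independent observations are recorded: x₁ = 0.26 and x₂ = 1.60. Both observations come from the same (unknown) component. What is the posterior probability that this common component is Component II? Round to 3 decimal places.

By Bayes' theorem, P(k | x) = π_k f_k(x) / Σ_j π_j f_j(x).
Since both observations come from the same component, the likelihood for component k is f_k(x₁)·f_k(x₂).
  p_I = [0.826389] × [0.189249] = 0.156394
  p_II = [1.28591] × [0.0515846] = 0.0663333
  p_III = [1.35205] × [0.0317336] = 0.0429052
Multiply by the mixture weights:
  π_I·p_I = 0.37 × 0.156394 = 0.0578656
  π_II·p_II = 0.08 × 0.0663333 = 0.00530667
  π_III·p_III = 0.55 × 0.0429052 = 0.0235979
Normaliser: 0.0578656 + 0.00530667 + 0.0235979 = 0.0867702
P(Component II | x) ≈ 0.061

0.061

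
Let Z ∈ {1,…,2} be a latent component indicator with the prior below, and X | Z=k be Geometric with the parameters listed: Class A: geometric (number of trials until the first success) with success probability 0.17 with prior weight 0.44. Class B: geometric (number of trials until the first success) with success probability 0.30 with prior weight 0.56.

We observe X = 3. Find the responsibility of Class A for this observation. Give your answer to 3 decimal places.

0.385

By Bayes' theorem, P(k | x) = w_k f_k(x) / Σ_j w_j f_j(x).
Geometric probabilities:
  f_A = 0.17·(1−0.17)^2 = 0.17·0.6889 = 0.117113
  f_B = 0.30·(1−0.30)^2 = 0.30·0.49 = 0.147
Weight by the priors:
  w_A·f_A = 0.44 × 0.117113 = 0.0515297
  w_B·f_B = 0.56 × 0.147 = 0.08232
Sum: 0.0515297 + 0.08232 = 0.13385
So the posterior for Class A is 0.0515297 / 0.13385 ≈ 0.385.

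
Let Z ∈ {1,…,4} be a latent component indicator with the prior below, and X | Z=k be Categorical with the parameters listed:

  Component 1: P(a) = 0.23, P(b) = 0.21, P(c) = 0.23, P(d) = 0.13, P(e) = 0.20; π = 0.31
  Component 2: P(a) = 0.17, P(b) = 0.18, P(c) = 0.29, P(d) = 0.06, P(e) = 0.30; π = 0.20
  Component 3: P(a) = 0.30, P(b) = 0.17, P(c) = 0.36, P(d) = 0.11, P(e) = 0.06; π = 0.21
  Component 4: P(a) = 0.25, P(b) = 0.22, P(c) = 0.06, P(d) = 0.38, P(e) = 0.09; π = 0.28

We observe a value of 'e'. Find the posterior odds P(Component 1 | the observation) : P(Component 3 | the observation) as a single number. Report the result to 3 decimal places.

4.921

Only the two components matter; the odds are (π_i f_i(x)) / (π_j f_j(x)).
Evaluate each component's likelihood at the observed value:
  L_1 = 0.2
  L_2 = 0.3
  L_3 = 0.06
  L_4 = 0.09
Posterior odds = (π_1·L_1) / (π_3·L_3) = (0.31·0.2) / (0.21·0.06) = 0.062 / 0.0126 ≈ 4.921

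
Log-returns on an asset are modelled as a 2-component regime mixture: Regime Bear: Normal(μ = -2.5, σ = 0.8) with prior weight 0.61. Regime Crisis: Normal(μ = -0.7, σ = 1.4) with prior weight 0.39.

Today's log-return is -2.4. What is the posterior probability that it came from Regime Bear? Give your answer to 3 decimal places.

0.850

By Bayes' theorem, P(k | x) = w_k f_k(x) / Σ_j w_j f_j(x).
Component likelihoods at x = -2.4:
  f_Bear = (1/(0.8·√(2π)))·exp(−(-2.4−-2.5)²/(2·0.8²)) = 0.498678·exp(-0.00781) = 0.494797
  f_Crisis = (1/(1.4·√(2π)))·exp(−(-2.4−-0.7)²/(2·1.4²)) = 0.284959·exp(-0.73724) = 0.136333
Unnormalised posteriors:
  w_Bear·f_Bear = 0.61 × 0.494797 = 0.301826
  w_Crisis·f_Crisis = 0.39 × 0.136333 = 0.0531698
Marginal: 0.301826 + 0.0531698 = 0.354996
So the posterior for Regime Bear is 0.301826 / 0.354996 ≈ 0.850.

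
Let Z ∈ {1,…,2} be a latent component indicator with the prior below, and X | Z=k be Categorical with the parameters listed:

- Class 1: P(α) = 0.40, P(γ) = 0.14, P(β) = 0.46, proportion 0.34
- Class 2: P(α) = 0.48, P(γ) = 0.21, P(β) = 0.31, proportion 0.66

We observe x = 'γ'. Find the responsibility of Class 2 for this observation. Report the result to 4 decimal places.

By Bayes' theorem, P(k | x) = w_k f_k(x) / Σ_j w_j f_j(x).
Categorical probabilities:
  L_1 = P(γ | comp) = 0.14
  L_2 = P(γ | comp) = 0.21
Prior × likelihood for each component:
  w_1·L_1 = 0.34 × 0.14 = 0.0476
  w_2·L_2 = 0.66 × 0.21 = 0.1386
Denominator: 0.0476 + 0.1386 = 0.1862
So the posterior for Class 2 is 0.1386 / 0.1862 ≈ 0.7444.

0.7444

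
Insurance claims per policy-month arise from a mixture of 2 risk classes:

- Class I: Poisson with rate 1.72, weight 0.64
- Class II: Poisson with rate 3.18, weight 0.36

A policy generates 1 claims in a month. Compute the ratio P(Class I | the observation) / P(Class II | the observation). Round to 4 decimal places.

4.1405

The posterior odds equal the prior odds times the likelihood ratio: (P(Z=i)/P(Z=j))·(f_i(x)/f_j(x)).
Evaluate each component's likelihood at the observed value:
  L_I = e^(−1.72)·1.72^1/1! = 0.307994
  L_II = e^(−3.18)·3.18^1/1! = 0.132242
Odds = (0.64/0.36) × (0.307994/0.132242) = 1.77778 × 2.32901 ≈ 4.1405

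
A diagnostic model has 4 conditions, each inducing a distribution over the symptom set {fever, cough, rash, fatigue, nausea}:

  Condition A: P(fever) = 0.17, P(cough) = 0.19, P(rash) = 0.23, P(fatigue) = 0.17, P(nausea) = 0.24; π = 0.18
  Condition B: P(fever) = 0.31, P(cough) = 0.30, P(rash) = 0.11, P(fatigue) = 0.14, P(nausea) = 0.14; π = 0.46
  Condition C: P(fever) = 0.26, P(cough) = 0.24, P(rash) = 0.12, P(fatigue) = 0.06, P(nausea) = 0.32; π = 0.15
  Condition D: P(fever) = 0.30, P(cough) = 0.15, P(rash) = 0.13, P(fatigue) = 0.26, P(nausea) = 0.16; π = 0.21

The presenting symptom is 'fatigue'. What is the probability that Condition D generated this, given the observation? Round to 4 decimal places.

By Bayes' theorem, P(k | x) = π_k f_k(x) / Σ_j π_j f_j(x).
Categorical probabilities:
  L_A = 0.17
  L_B = 0.14
  L_C = 0.06
  L_D = 0.26
Multiply by the mixture weights:
  π_A·L_A = 0.18 × 0.17 = 0.0306
  π_B·L_B = 0.46 × 0.14 = 0.0644
  π_C·L_C = 0.15 × 0.06 = 0.009
  π_D·L_D = 0.21 × 0.26 = 0.0546
Sum: 0.0306 + 0.0644 + 0.009 + 0.0546 = 0.1586
P(Condition D | the observation) ≈ 0.3443

0.3443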